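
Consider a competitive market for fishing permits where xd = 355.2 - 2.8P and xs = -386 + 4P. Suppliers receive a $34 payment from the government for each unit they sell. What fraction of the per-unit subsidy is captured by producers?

Producer share = 7/17

Pre-subsidy: 355.2 - 2.8P = -386 + 4P gives P* = 109, x* = 50.
With the subsidy, sellers receive Ps = Pb + 34 for each unit, where Pb is the price buyers pay.
Supply in terms of Pb becomes xs = -386 + 4(Pb + 34) = -250 + 4Pb. Setting this equal to demand: 355.2 - 2.8Pb = -250 + 4Pb, so Pb = 89.
Sellers receive Ps = 89 + 34 = 123; x' = 355.2 − 2.8·89 = 106.
Buyers' price falls by P* − Pb = 109 − 89 = 20; sellers' price rises by Ps − P* = 123 − 109 = 14.
So producers capture 14/34 = 7/17 of each unit of subsidy.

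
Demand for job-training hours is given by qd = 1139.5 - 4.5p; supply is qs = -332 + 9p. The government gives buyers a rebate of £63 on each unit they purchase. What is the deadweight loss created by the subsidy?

Deadweight loss = £5953.5

Pre-subsidy: 1139.5 - 4.5p = -332 + 9p gives p* = 109, q* = 649.
With the rebate, buyers effectively pay pb = ps − 63, where ps is the price sellers receive.
Demand in terms of ps becomes qd = 1139.5 − 4.5(ps − 63) = 1423 - 4.5ps. Setting this equal to supply: 1423 - 4.5ps = -332 + 9ps, so ps = 130.
Buyers pay pb = 130 − 63 = 67; q' = -332 + 9·130 = 838.
The subsidy expands output by 838 − 649 = 189 past the efficient level; on those units the gap between marginal cost and willingness to pay runs from 0 up to 63.
DWL = ½ × 63 × 189 = 5953.5.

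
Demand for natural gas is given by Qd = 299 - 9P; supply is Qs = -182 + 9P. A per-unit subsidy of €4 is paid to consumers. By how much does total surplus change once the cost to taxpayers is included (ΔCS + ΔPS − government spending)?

Net change in total surplus = -€36

Pre-subsidy: 299 - 9P = -182 + 9P gives P* = 481/18, Q* = 58.5.
With the rebate, buyers effectively pay Pb = Ps − 4, where Ps is the price sellers receive.
Demand in terms of Ps becomes Qd = 299 − 9(Ps − 4) = 335 - 9Ps. Setting this equal to supply: 335 - 9Ps = -182 + 9Ps, so Ps = 517/18.
Buyers pay Pb = 517/18 − 4 = 445/18; Q' = -182 + 9·(517/18) = 76.5.
ΔCS = ½(58.5 + 76.5)(481/18 − 445/18) = 135; ΔPS = ½(58.5 + 76.5)(517/18 − 481/18) = 135.
Government spending = 4 × 76.5 = 306.
Net change = 135 + 135 − 306 = -36. The loss equals the DWL triangle ½·4·18.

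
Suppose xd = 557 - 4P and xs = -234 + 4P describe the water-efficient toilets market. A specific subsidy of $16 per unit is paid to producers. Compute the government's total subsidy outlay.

Pre-subsidy: 557 - 4P = -234 + 4P gives P* = 98.875, x* = 161.5.
With the subsidy, sellers receive Ps = Pb + 16 for each unit, where Pb is the price buyers pay.
Supply in terms of Pb becomes xs = -234 + 4(Pb + 16) = -170 + 4Pb. Setting this equal to demand: 557 - 4Pb = -170 + 4Pb, so Pb = 90.875.
Sellers receive Ps = 90.875 + 16 = 106.875; x' = 557 − 4·90.875 = 193.5.
Government outlay = subsidy × quantity = 16 × 193.5 = 3096.

Government cost = $3096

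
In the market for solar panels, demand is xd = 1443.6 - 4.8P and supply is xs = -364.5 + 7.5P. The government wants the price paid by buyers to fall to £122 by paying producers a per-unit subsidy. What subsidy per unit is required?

At a buyer price of 122, quantity demanded is 1443.6 − 4.8·122 = 858.
Sellers supply 858 only when they receive Ps with -364.5 + 7.5·Ps = 858, i.e. Ps = 163.
s = Ps − Pb = 163 − 122 = 41.

Required subsidy s = £41 per unit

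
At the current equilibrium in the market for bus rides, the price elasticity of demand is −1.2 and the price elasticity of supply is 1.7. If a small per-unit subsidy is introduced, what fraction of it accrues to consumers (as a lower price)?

For a small subsidy around the equilibrium, the benefit split depends on the relative slopes, which at a point are proportional to the elasticities.
Buyer share = εs/(εs + |εd|) = 1.7/(1.7 + 1.2) = 17/29; seller share = |εd|/(εs + |εd|) = 12/29.

Consumer share = 17/29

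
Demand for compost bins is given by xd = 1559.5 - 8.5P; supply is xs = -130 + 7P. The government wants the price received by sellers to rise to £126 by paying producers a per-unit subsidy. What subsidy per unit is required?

Required subsidy s = £31 per unit

At a seller price of 126, quantity supplied is -130 + 7·126 = 752.
Buyers absorb 752 only when they pay Pb with 1559.5 − 8.5·Pb = 752, i.e. Pb = 95.
s = Ps − Pb = 126 − 95 = 31.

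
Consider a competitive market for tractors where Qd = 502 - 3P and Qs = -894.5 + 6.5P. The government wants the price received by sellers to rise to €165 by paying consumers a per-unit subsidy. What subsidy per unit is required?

At a seller price of 165, quantity supplied is -894.5 + 6.5·165 = 178.
Buyers absorb 178 only when they pay Pb with 502 − 3·Pb = 178, i.e. Pb = 108.
s = Ps − Pb = 165 − 108 = 57.

Required subsidy s = €57 per unit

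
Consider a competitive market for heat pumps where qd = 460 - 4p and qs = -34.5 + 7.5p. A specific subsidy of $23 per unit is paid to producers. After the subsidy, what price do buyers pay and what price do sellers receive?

Buyers pay $28; sellers receive $51

Pre-subsidy: 460 - 4p = -34.5 + 7.5p gives p* = 43, q* = 288.
With the subsidy, sellers receive ps = pb + 23 for each unit, where pb is the price buyers pay.
Supply in terms of pb becomes qs = -34.5 + 7.5(pb + 23) = 138 + 7.5pb. Setting this equal to demand: 460 - 4pb = 138 + 7.5pb, so pb = 28.
Sellers receive ps = 28 + 23 = 51; q' = 460 − 4·28 = 348.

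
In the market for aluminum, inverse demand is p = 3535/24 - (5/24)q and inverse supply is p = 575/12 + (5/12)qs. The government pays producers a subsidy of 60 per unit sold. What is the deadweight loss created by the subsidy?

Deadweight loss = 2880

Pre-subsidy: 3535/24 - (5/24)q = 575/12 + (5/12)q gives q* = 159 and p* = 685/6.
With the subsidy, sellers receive ps = pb + 60 for each unit, where pb is the price buyers pay.
On the curves, pb = 3535/24 - (5/24)q and ps = 575/12 + (5/12)q; the wedge ps − pb = 60 gives 575/12 + (5/12)q − (3535/24 - (5/24)q) = 60, so q' = 255.
Then pb = 3535/24 − (5/24)·255 = 565/6 and ps = 575/12 + (5/12)·255 = 925/6.
The subsidy expands output by 255 − 159 = 96 past the efficient level; on those units the gap between marginal cost and willingness to pay runs from 0 up to 60.
DWL = ½ × 60 × 96 = 2880.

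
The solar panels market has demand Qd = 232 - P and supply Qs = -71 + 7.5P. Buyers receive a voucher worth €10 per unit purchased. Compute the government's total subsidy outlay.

Pre-subsidy: 232 - P = -71 + 7.5P gives P* = 606/17, Q* = 3338/17.
With the rebate, buyers effectively pay Pb = Ps − 10, where Ps is the price sellers receive.
Demand in terms of Ps becomes Qd = 232 − 1(Ps − 10) = 242 - Ps. Setting this equal to supply: 242 - Ps = -71 + 7.5Ps, so Ps = 626/17.
Buyers pay Pb = 626/17 − 10 = 456/17; Q' = -71 + 7.5·(626/17) = 3488/17.
Government outlay = subsidy × quantity = 10 × 3488/17 = 34880/17.

Government cost = 34880/17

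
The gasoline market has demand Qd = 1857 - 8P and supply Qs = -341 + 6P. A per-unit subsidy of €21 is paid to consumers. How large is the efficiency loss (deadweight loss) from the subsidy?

Deadweight loss = €756

Pre-subsidy: 1857 - 8P = -341 + 6P gives P* = 157, Q* = 601.
With the rebate, buyers effectively pay Pb = Ps − 21, where Ps is the price sellers receive.
Demand in terms of Ps becomes Qd = 1857 − 8(Ps − 21) = 2025 - 8Ps. Setting this equal to supply: 2025 - 8Ps = -341 + 6Ps, so Ps = 169.
Buyers pay Pb = 169 − 21 = 148; Q' = -341 + 6·169 = 673.
The subsidy expands output by 673 − 601 = 72 past the efficient level; on those units the gap between marginal cost and willingness to pay runs from 0 up to 21.
DWL = ½ × 21 × 72 = 756.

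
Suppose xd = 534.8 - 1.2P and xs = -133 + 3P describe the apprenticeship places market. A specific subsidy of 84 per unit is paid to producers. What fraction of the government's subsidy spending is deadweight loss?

Pre-subsidy: 534.8 - 1.2P = -133 + 3P gives P* = 159, x* = 344.
With the subsidy, sellers receive Ps = Pb + 84 for each unit, where Pb is the price buyers pay.
Supply in terms of Pb becomes xs = -133 + 3(Pb + 84) = 119 + 3Pb. Setting this equal to demand: 534.8 - 1.2Pb = 119 + 3Pb, so Pb = 99.
Sellers receive Ps = 99 + 84 = 183; x' = 534.8 − 1.2·99 = 416.
ΔCS = ½(344 + 416)(159 − 99) = 22800; ΔPS = ½(344 + 416)(183 − 159) = 9120.
Government spending = 84 × 416 = 34944.
DWL = ½ × 84 × (416 − 344) = 3024; fraction = 3024 / 34944 = 9/104.

DWL / government spending = 9/104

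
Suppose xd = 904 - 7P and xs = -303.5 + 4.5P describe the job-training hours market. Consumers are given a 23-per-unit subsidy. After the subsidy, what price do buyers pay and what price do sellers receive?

Buyers pay 96; sellers receive 119

Pre-subsidy: 904 - 7P = -303.5 + 4.5P gives P* = 105, x* = 169.
With the rebate, buyers effectively pay Pb = Ps − 23, where Ps is the price sellers receive.
Demand in terms of Ps becomes xd = 904 − 7(Ps − 23) = 1065 - 7Ps. Setting this equal to supply: 1065 - 7Ps = -303.5 + 4.5Ps, so Ps = 119.
Buyers pay Pb = 119 − 23 = 96; x' = -303.5 + 4.5·119 = 232.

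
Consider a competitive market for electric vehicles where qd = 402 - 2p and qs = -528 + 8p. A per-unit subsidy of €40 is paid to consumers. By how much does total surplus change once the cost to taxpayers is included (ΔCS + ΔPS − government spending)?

Net change in total surplus = -€1280

Pre-subsidy: 402 - 2p = -528 + 8p gives p* = 93, q* = 216.
With the rebate, buyers effectively pay pb = ps − 40, where ps is the price sellers receive.
Demand in terms of ps becomes qd = 402 − 2(ps − 40) = 482 - 2ps. Setting this equal to supply: 482 - 2ps = -528 + 8ps, so ps = 101.
Buyers pay pb = 101 − 40 = 61; q' = -528 + 8·101 = 280.
ΔCS = ½(216 + 280)(93 − 61) = 7936; ΔPS = ½(216 + 280)(101 − 93) = 1984.
Government spending = 40 × 280 = 11200.
Net change = 7936 + 1984 − 11200 = -1280. The loss equals the DWL triangle ½·40·64.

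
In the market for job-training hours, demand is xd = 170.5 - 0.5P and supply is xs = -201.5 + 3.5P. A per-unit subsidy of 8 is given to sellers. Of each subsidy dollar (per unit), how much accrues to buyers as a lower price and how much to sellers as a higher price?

Buyers gain 7 per unit; sellers gain 1 per unit

Pre-subsidy: 170.5 - 0.5P = -201.5 + 3.5P gives P* = 93, x* = 124.
With the subsidy, sellers receive Ps = Pb + 8 for each unit, where Pb is the price buyers pay.
Supply in terms of Pb becomes xs = -201.5 + 3.5(Pb + 8) = -173.5 + 3.5Pb. Setting this equal to demand: 170.5 - 0.5Pb = -173.5 + 3.5Pb, so Pb = 86.
Sellers receive Ps = 86 + 8 = 94; x' = 170.5 − 0.5·86 = 127.5.
Buyers' price falls by P* − Pb = 93 − 86 = 7; sellers' price rises by Ps − P* = 94 − 93 = 1.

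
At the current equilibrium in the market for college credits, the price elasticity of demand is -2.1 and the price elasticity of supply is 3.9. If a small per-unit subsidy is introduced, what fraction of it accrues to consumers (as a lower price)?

For a small subsidy around the equilibrium, the benefit split depends on the relative slopes, which at a point are proportional to the elasticities.
Buyer share = εs/(εs + |εd|) = 3.9/(3.9 + 2.1) = 0.65; seller share = |εd|/(εs + |εd|) = 0.35.

Consumer share = 0.65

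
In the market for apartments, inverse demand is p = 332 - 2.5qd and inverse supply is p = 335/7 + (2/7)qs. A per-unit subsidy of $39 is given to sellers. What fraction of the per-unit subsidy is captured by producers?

Pre-subsidy: 332 - 2.5q = 335/7 + (2/7)q gives q* = 102 and p* = 77.
With the subsidy, sellers receive ps = pb + 39 for each unit, where pb is the price buyers pay.
On the curves, pb = 332 - 2.5q and ps = 335/7 + (2/7)q; the wedge ps − pb = 39 gives 335/7 + (2/7)q − (332 - 2.5q) = 39, so q' = 116.
Then pb = 332 − 2.5·116 = 42 and ps = 335/7 + (2/7)·116 = 81.
Buyers' price falls by p* − pb = 77 − 42 = 35; sellers' price rises by ps − p* = 81 − 77 = 4.
So producers capture 4/39 = 4/39 of each unit of subsidy.

Producer share = 4/39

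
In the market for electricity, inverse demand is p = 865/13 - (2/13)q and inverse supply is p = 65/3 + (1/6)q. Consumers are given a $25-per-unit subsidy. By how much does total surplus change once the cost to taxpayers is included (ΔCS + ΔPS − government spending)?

Net change in total surplus = -$975

Pre-subsidy: 865/13 - (2/13)q = 65/3 + (1/6)q gives q* = 140 and p* = 45.
With the rebate, buyers effectively pay pb = ps − 25, where ps is the price sellers receive.
On the curves, pb = 865/13 - (2/13)q and ps = 65/3 + (1/6)q; the wedge ps − pb = 25 gives 65/3 + (1/6)q − (865/13 - (2/13)q) = 25, so q' = 218.
Then pb = 865/13 − (2/13)·218 = 33 and ps = 65/3 + (1/6)·218 = 58.
ΔCS = ½(140 + 218)(45 − 33) = 2148; ΔPS = ½(140 + 218)(58 − 45) = 2327.
Government spending = 25 × 218 = 5450.
Net change = 2148 + 2327 − 5450 = -975. The loss equals the DWL triangle ½·25·78.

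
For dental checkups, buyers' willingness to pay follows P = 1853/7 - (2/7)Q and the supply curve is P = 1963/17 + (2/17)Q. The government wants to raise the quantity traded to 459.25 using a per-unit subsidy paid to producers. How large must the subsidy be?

At Q = 459.25, from the demand curve buyers pay Pb = 1853/7 − (2/7)·459.25 = 133.5; from the supply curve sellers need Ps = 1963/17 + (2/17)·459.25 = 169.5.
The subsidy must fill the gap: s = Ps − Pb = 169.5 − 133.5 = 36.

Required subsidy s = 36 per unit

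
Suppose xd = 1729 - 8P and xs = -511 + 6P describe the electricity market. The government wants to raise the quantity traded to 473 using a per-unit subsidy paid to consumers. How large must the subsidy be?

At x = 473, invert demand for the buyer price: Pb = (1729 − 473)/8 = 157; invert supply for the seller price: Ps = (473 − (-511))/6 = 164.
The subsidy must fill the gap: s = Ps − Pb = 164 − 157 = 7.

Required subsidy s = 7 per unit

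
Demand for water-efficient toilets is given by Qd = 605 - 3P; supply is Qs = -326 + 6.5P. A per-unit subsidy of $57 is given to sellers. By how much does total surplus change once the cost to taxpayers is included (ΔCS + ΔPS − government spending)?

Net change in total surplus = -$3334.5

Pre-subsidy: 605 - 3P = -326 + 6.5P gives P* = 98, Q* = 311.
With the subsidy, sellers receive Ps = Pb + 57 for each unit, where Pb is the price buyers pay.
Supply in terms of Pb becomes Qs = -326 + 6.5(Pb + 57) = 44.5 + 6.5Pb. Setting this equal to demand: 605 - 3Pb = 44.5 + 6.5Pb, so Pb = 59.
Sellers receive Ps = 59 + 57 = 116; Q' = 605 − 3·59 = 428.
ΔCS = ½(311 + 428)(98 − 59) = 14410.5; ΔPS = ½(311 + 428)(116 − 98) = 6651.
Government spending = 57 × 428 = 24396.
Net change = 14410.5 + 6651 − 24396 = -3334.5. The loss equals the DWL triangle ½·57·117.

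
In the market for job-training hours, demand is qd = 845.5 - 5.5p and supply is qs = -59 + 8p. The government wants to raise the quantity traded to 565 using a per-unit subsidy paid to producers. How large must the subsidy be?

At q = 565, invert demand for the buyer price: pb = (845.5 − 565)/5.5 = 51; invert supply for the seller price: ps = (565 − (-59))/8 = 78.
The subsidy must fill the gap: s = ps − pb = 78 − 51 = 27.

Required subsidy s = 27 per unit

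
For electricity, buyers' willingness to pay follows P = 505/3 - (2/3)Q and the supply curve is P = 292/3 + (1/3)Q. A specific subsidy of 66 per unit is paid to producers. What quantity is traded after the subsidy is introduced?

Pre-subsidy: 505/3 - (2/3)Q = 292/3 + (1/3)Q gives Q* = 71 and P* = 121.
With the subsidy, sellers receive Ps = Pb + 66 for each unit, where Pb is the price buyers pay.
On the curves, Pb = 505/3 - (2/3)Q and Ps = 292/3 + (1/3)Q; the wedge Ps − Pb = 66 gives 292/3 + (1/3)Q − (505/3 - (2/3)Q) = 66, so Q' = 137.
Then Pb = 505/3 − (2/3)·137 = 77 and Ps = 292/3 + (1/3)·137 = 143.

Q' = 137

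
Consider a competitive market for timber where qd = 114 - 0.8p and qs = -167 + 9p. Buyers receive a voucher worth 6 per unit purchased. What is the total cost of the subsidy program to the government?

Pre-subsidy: 114 - 0.8p = -167 + 9p gives p* = 1405/49, q* = 4462/49.
With the rebate, buyers effectively pay pb = ps − 6, where ps is the price sellers receive.
Demand in terms of ps becomes qd = 114 − 0.8(ps − 6) = 118.8 - 0.8ps. Setting this equal to supply: 118.8 - 0.8ps = -167 + 9ps, so ps = 1429/49.
Buyers pay pb = 1429/49 − 6 = 1135/49; q' = -167 + 9·(1429/49) = 4678/49.
Government outlay = subsidy × quantity = 6 × 4678/49 = 28068/49.

Government cost = 28068/49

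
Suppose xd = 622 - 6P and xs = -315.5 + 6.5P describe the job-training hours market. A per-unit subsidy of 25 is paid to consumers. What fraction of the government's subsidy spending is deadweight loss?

DWL / government spending = 0.156

Pre-subsidy: 622 - 6P = -315.5 + 6.5P gives P* = 75, x* = 172.
With the rebate, buyers effectively pay Pb = Ps − 25, where Ps is the price sellers receive.
Demand in terms of Ps becomes xd = 622 − 6(Ps − 25) = 772 - 6Ps. Setting this equal to supply: 772 - 6Ps = -315.5 + 6.5Ps, so Ps = 87.
Buyers pay Pb = 87 − 25 = 62; x' = -315.5 + 6.5·87 = 250.
ΔCS = ½(172 + 250)(75 − 62) = 2743; ΔPS = ½(172 + 250)(87 − 75) = 2532.
Government spending = 25 × 250 = 6250.
DWL = ½ × 25 × (250 − 172) = 975; fraction = 975 / 6250 = 0.156.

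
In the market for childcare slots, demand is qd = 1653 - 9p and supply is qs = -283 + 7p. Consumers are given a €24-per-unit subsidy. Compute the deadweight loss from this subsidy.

Deadweight loss = €1134

Pre-subsidy: 1653 - 9p = -283 + 7p gives p* = 121, q* = 564.
With the rebate, buyers effectively pay pb = ps − 24, where ps is the price sellers receive.
Demand in terms of ps becomes qd = 1653 − 9(ps − 24) = 1869 - 9ps. Setting this equal to supply: 1869 - 9ps = -283 + 7ps, so ps = 134.5.
Buyers pay pb = 134.5 − 24 = 110.5; q' = -283 + 7·134.5 = 658.5.
The subsidy expands output by 658.5 − 564 = 94.5 past the efficient level; on those units the gap between marginal cost and willingness to pay runs from 0 up to 24.
DWL = ½ × 24 × 94.5 = 1134.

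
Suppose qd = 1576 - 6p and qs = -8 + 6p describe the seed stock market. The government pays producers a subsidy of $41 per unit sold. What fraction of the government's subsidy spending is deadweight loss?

DWL / government spending = 123/1814

Pre-subsidy: 1576 - 6p = -8 + 6p gives p* = 132, q* = 784.
With the subsidy, sellers receive ps = pb + 41 for each unit, where pb is the price buyers pay.
Supply in terms of pb becomes qs = -8 + 6(pb + 41) = 238 + 6pb. Setting this equal to demand: 1576 - 6pb = 238 + 6pb, so pb = 111.5.
Sellers receive ps = 111.5 + 41 = 152.5; q' = 1576 − 6·111.5 = 907.
ΔCS = ½(784 + 907)(132 − 111.5) = 17332.75; ΔPS = ½(784 + 907)(152.5 − 132) = 17332.75.
Government spending = 41 × 907 = 37187.
DWL = ½ × 41 × (907 − 784) = 2521.5; fraction = 2521.5 / 37187 = 123/1814.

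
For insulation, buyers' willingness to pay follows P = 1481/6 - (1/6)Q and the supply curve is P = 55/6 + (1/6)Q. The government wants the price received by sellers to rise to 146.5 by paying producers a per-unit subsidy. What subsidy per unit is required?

At a seller price of 146.5, quantity supplied is -55 + 6·146.5 = 824.
Buyers absorb 824 only when they pay Pb = 1481/6 − (1/6)·824 = 109.5.
s = Ps − Pb = 146.5 − 109.5 = 37.

Required subsidy s = 37 per unit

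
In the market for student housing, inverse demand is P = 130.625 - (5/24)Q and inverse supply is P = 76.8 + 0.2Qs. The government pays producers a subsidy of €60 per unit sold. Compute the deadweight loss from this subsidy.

Deadweight loss = 216000/49

Pre-subsidy: 130.625 - (5/24)Q = 76.8 + 0.2Q gives Q* = 6459/49 and P* = 5055/49.
With the subsidy, sellers receive Ps = Pb + 60 for each unit, where Pb is the price buyers pay.
On the curves, Pb = 130.625 - (5/24)Q and Ps = 76.8 + 0.2Q; the wedge Ps − Pb = 60 gives 76.8 + 0.2Q − (130.625 - (5/24)Q) = 60, so Q' = 13659/49.
Then Pb = 130.625 − (5/24)·(13659/49) = 3555/49 and Ps = 76.8 + 0.2·(13659/49) = 6495/49.
The subsidy expands output by 13659/49 − 6459/49 = 7200/49 past the efficient level; on those units the gap between marginal cost and willingness to pay runs from 0 up to 60.
DWL = ½ × 60 × 7200/49 = 216000/49.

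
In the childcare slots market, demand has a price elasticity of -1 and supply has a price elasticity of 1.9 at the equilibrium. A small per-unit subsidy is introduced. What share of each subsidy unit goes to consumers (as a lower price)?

Consumer share = 19/29

For a small subsidy around the equilibrium, the benefit split depends on the relative slopes, which at a point are proportional to the elasticities.
Buyer share = εs/(εs + |εd|) = 1.9/(1.9 + 1) = 19/29; seller share = |εd|/(εs + |εd|) = 10/29.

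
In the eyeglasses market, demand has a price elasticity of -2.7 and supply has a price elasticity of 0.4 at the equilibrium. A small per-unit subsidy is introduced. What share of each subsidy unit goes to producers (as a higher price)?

Producer share = 27/31

For a small subsidy around the equilibrium, the benefit split depends on the relative slopes, which at a point are proportional to the elasticities.
Buyer share = εs/(εs + |εd|) = 0.4/(0.4 + 2.7) = 4/31; seller share = |εd|/(εs + |εd|) = 27/31.
So producers capture 27/31 of the subsidy.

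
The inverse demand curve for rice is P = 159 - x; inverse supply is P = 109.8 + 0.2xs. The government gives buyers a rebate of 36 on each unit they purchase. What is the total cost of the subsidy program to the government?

Government cost = 2556

Pre-subsidy: 159 - x = 109.8 + 0.2x gives x* = 41 and P* = 118.
With the rebate, buyers effectively pay Pb = Ps − 36, where Ps is the price sellers receive.
On the curves, Pb = 159 - x and Ps = 109.8 + 0.2x; the wedge Ps − Pb = 36 gives 109.8 + 0.2x − (159 - x) = 36, so x' = 71.
Then Pb = 159 − 1·71 = 88 and Ps = 109.8 + 0.2·71 = 124.
Government outlay = subsidy × quantity = 36 × 71 = 2556.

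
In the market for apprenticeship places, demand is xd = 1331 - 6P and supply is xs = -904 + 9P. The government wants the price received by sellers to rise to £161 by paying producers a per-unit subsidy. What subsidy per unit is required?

Required subsidy s = £30 per unit

At a seller price of 161, quantity supplied is -904 + 9·161 = 545.
Buyers absorb 545 only when they pay Pb with 1331 − 6·Pb = 545, i.e. Pb = 131.
s = Ps − Pb = 161 − 131 = 30.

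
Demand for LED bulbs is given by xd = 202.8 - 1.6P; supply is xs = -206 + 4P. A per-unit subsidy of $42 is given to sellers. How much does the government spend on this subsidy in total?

Government cost = $5628

Pre-subsidy: 202.8 - 1.6P = -206 + 4P gives P* = 73, x* = 86.
With the subsidy, sellers receive Ps = Pb + 42 for each unit, where Pb is the price buyers pay.
Supply in terms of Pb becomes xs = -206 + 4(Pb + 42) = -38 + 4Pb. Setting this equal to demand: 202.8 - 1.6Pb = -38 + 4Pb, so Pb = 43.
Sellers receive Ps = 43 + 42 = 85; x' = 202.8 − 1.6·43 = 134.
Government outlay = subsidy × quantity = 42 × 134 = 5628.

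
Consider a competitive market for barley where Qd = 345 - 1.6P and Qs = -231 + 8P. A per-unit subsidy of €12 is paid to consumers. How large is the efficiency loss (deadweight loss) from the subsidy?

Pre-subsidy: 345 - 1.6P = -231 + 8P gives P* = 60, Q* = 249.
With the rebate, buyers effectively pay Pb = Ps − 12, where Ps is the price sellers receive.
Demand in terms of Ps becomes Qd = 345 − 1.6(Ps − 12) = 364.2 - 1.6Ps. Setting this equal to supply: 364.2 - 1.6Ps = -231 + 8Ps, so Ps = 62.
Buyers pay Pb = 62 − 12 = 50; Q' = -231 + 8·62 = 265.
The subsidy expands output by 265 − 249 = 16 past the efficient level; on those units the gap between marginal cost and willingness to pay runs from 0 up to 12.
DWL = ½ × 12 × 16 = 96.

Deadweight loss = €96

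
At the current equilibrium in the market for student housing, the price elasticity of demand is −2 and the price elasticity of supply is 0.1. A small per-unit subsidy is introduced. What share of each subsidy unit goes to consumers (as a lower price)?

Consumer share = 1/21

For a small subsidy around the equilibrium, the benefit split depends on the relative slopes, which at a point are proportional to the elasticities.
Buyer share = εs/(εs + |εd|) = 0.1/(0.1 + 2) = 1/21; seller share = |εd|/(εs + |εd|) = 20/21.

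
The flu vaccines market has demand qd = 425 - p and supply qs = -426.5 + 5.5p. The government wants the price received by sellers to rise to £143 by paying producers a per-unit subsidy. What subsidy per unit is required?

Required subsidy s = £78 per unit

At a seller price of 143, quantity supplied is -426.5 + 5.5·143 = 360.
Buyers absorb 360 only when they pay pb with 425 − 1·pb = 360, i.e. pb = 65.
s = ps − pb = 143 − 65 = 78.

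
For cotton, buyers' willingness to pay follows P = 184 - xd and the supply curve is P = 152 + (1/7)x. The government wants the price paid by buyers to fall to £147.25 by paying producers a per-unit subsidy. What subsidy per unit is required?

At a buyer price of 147.25, quantity demanded is 184 − 1·147.25 = 36.75.
Sellers supply 36.75 only when they receive Ps = 152 + (1/7)·36.75 = 157.25.
s = Ps − Pb = 157.25 − 147.25 = 10.

Required subsidy s = £10 per unit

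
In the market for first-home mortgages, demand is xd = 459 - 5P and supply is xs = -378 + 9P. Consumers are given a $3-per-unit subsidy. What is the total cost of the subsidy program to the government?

Pre-subsidy: 459 - 5P = -378 + 9P gives P* = 837/14, x* = 2241/14.
With the rebate, buyers effectively pay Pb = Ps − 3, where Ps is the price sellers receive.
Demand in terms of Ps becomes xd = 459 − 5(Ps − 3) = 474 - 5Ps. Setting this equal to supply: 474 - 5Ps = -378 + 9Ps, so Ps = 426/7.
Buyers pay Pb = 426/7 − 3 = 405/7; x' = -378 + 9·(426/7) = 1188/7.
Government outlay = subsidy × quantity = 3 × 1188/7 = 3564/7.

Government cost = 3564/7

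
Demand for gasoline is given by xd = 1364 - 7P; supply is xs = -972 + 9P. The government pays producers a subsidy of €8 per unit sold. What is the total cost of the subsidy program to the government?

Pre-subsidy: 1364 - 7P = -972 + 9P gives P* = 146, x* = 342.
With the subsidy, sellers receive Ps = Pb + 8 for each unit, where Pb is the price buyers pay.
Supply in terms of Pb becomes xs = -972 + 9(Pb + 8) = -900 + 9Pb. Setting this equal to demand: 1364 - 7Pb = -900 + 9Pb, so Pb = 141.5.
Sellers receive Ps = 141.5 + 8 = 149.5; x' = 1364 − 7·141.5 = 373.5.
Government outlay = subsidy × quantity = 8 × 373.5 = 2988.

Government cost = €2988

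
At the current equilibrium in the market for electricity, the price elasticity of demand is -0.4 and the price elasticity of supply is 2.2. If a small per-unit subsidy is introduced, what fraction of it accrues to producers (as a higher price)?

Producer share = 2/13

For a small subsidy around the equilibrium, the benefit split depends on the relative slopes, which at a point are proportional to the elasticities.
Buyer share = εs/(εs + |εd|) = 2.2/(2.2 + 0.4) = 11/13; seller share = |εd|/(εs + |εd|) = 2/13.
So producers capture 2/13 of the subsidy.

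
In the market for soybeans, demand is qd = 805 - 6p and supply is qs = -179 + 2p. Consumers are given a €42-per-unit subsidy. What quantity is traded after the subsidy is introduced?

q' = 130

Pre-subsidy: 805 - 6p = -179 + 2p gives p* = 123, q* = 67.
With the rebate, buyers effectively pay pb = ps − 42, where ps is the price sellers receive.
Demand in terms of ps becomes qd = 805 − 6(ps − 42) = 1057 - 6ps. Setting this equal to supply: 1057 - 6ps = -179 + 2ps, so ps = 154.5.
Buyers pay pb = 154.5 − 42 = 112.5; q' = -179 + 2·154.5 = 130.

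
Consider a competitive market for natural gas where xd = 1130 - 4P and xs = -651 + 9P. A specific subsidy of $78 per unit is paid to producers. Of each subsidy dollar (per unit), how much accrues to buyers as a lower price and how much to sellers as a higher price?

Pre-subsidy: 1130 - 4P = -651 + 9P gives P* = 137, x* = 582.
With the subsidy, sellers receive Ps = Pb + 78 for each unit, where Pb is the price buyers pay.
Supply in terms of Pb becomes xs = -651 + 9(Pb + 78) = 51 + 9Pb. Setting this equal to demand: 1130 - 4Pb = 51 + 9Pb, so Pb = 83.
Sellers receive Ps = 83 + 78 = 161; x' = 1130 − 4·83 = 798.
Buyers' price falls by P* − Pb = 137 − 83 = 54; sellers' price rises by Ps − P* = 161 − 137 = 24.

Buyers gain $54 per unit; sellers gain $24 per unit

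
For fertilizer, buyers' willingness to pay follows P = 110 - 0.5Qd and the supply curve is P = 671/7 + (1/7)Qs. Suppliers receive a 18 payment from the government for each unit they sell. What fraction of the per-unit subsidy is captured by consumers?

Consumer share = 7/9

Pre-subsidy: 110 - 0.5Q = 671/7 + (1/7)Q gives Q* = 22 and P* = 99.
With the subsidy, sellers receive Ps = Pb + 18 for each unit, where Pb is the price buyers pay.
On the curves, Pb = 110 - 0.5Q and Ps = 671/7 + (1/7)Q; the wedge Ps − Pb = 18 gives 671/7 + (1/7)Q − (110 - 0.5Q) = 18, so Q' = 50.
Then Pb = 110 − 0.5·50 = 85 and Ps = 671/7 + (1/7)·50 = 103.
Buyers' price falls by P* − Pb = 99 − 85 = 14; sellers' price rises by Ps − P* = 103 − 99 = 4.
So consumers capture 14/18 = 7/9 of each unit of subsidy.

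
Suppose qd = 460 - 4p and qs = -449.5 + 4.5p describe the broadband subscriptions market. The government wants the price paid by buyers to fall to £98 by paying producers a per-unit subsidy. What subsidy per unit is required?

Required subsidy s = £17 per unit

At a buyer price of 98, quantity demanded is 460 − 4·98 = 68.
Sellers supply 68 only when they receive ps with -449.5 + 4.5·ps = 68, i.e. ps = 115.
s = ps − pb = 115 − 98 = 17.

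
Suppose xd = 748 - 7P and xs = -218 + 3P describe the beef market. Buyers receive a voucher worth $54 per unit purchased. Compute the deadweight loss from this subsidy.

Pre-subsidy: 748 - 7P = -218 + 3P gives P* = 96.6, x* = 71.8.
With the rebate, buyers effectively pay Pb = Ps − 54, where Ps is the price sellers receive.
Demand in terms of Ps becomes xd = 748 − 7(Ps − 54) = 1126 - 7Ps. Setting this equal to supply: 1126 - 7Ps = -218 + 3Ps, so Ps = 134.4.
Buyers pay Pb = 134.4 − 54 = 80.4; x' = -218 + 3·134.4 = 185.2.
The subsidy expands output by 185.2 − 71.8 = 113.4 past the efficient level; on those units the gap between marginal cost and willingness to pay runs from 0 up to 54.
DWL = ½ × 54 × 113.4 = 3061.8.

Deadweight loss = $3061.8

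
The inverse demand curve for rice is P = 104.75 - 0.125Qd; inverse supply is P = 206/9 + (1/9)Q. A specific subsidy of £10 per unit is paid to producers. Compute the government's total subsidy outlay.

Government cost = 66140/17

Pre-subsidy: 104.75 - 0.125Q = 206/9 + (1/9)Q gives Q* = 5894/17 and P* = 1044/17.
With the subsidy, sellers receive Ps = Pb + 10 for each unit, where Pb is the price buyers pay.
On the curves, Pb = 104.75 - 0.125Q and Ps = 206/9 + (1/9)Q; the wedge Ps − Pb = 10 gives 206/9 + (1/9)Q − (104.75 - 0.125Q) = 10, so Q' = 6614/17.
Then Pb = 104.75 − 0.125·(6614/17) = 954/17 and Ps = 206/9 + (1/9)·(6614/17) = 1124/17.
Government outlay = subsidy × quantity = 10 × 6614/17 = 66140/17.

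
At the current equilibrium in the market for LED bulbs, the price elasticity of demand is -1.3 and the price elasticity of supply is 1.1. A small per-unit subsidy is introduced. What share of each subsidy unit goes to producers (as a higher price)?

Producer share = 13/24

For a small subsidy around the equilibrium, the benefit split depends on the relative slopes, which at a point are proportional to the elasticities.
Buyer share = εs/(εs + |εd|) = 1.1/(1.1 + 1.3) = 11/24; seller share = |εd|/(εs + |εd|) = 13/24.
So producers capture 13/24 of the subsidy.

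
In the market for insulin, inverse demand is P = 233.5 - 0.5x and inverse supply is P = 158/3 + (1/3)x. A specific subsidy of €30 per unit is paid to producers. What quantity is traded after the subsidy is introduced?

x' = 253

Pre-subsidy: 233.5 - 0.5x = 158/3 + (1/3)x gives x* = 217 and P* = 125.
With the subsidy, sellers receive Ps = Pb + 30 for each unit, where Pb is the price buyers pay.
On the curves, Pb = 233.5 - 0.5x and Ps = 158/3 + (1/3)x; the wedge Ps − Pb = 30 gives 158/3 + (1/3)x − (233.5 - 0.5x) = 30, so x' = 253.
Then Pb = 233.5 − 0.5·253 = 107 and Ps = 158/3 + (1/3)·253 = 137.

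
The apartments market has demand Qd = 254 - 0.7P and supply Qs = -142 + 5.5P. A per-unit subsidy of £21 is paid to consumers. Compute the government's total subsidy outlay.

Government cost = 578949/124

Pre-subsidy: 254 - 0.7P = -142 + 5.5P gives P* = 1980/31, Q* = 6488/31.
With the rebate, buyers effectively pay Pb = Ps − 21, where Ps is the price sellers receive.
Demand in terms of Ps becomes Qd = 254 − 0.7(Ps − 21) = 268.7 - 0.7Ps. Setting this equal to supply: 268.7 - 0.7Ps = -142 + 5.5Ps, so Ps = 4107/62.
Buyers pay Pb = 4107/62 − 21 = 2805/62; Q' = -142 + 5.5·(4107/62) = 27569/124.
Government outlay = subsidy × quantity = 21 × 27569/124 = 578949/124.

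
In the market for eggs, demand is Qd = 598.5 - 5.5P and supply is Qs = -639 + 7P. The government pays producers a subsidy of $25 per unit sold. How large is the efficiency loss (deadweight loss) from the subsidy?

Pre-subsidy: 598.5 - 5.5P = -639 + 7P gives P* = 99, Q* = 54.
With the subsidy, sellers receive Ps = Pb + 25 for each unit, where Pb is the price buyers pay.
Supply in terms of Pb becomes Qs = -639 + 7(Pb + 25) = -464 + 7Pb. Setting this equal to demand: 598.5 - 5.5Pb = -464 + 7Pb, so Pb = 85.
Sellers receive Ps = 85 + 25 = 110; Q' = 598.5 − 5.5·85 = 131.
The subsidy expands output by 131 − 54 = 77 past the efficient level; on those units the gap between marginal cost and willingness to pay runs from 0 up to 25.
DWL = ½ × 25 × 77 = 962.5.

Deadweight loss = $962.5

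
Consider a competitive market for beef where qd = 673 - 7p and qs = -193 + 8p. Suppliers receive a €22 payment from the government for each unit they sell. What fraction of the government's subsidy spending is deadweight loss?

Pre-subsidy: 673 - 7p = -193 + 8p gives p* = 866/15, q* = 4033/15.
With the subsidy, sellers receive ps = pb + 22 for each unit, where pb is the price buyers pay.
Supply in terms of pb becomes qs = -193 + 8(pb + 22) = -17 + 8pb. Setting this equal to demand: 673 - 7pb = -17 + 8pb, so pb = 46.
Sellers receive ps = 46 + 22 = 68; q' = 673 − 7·46 = 351.
ΔCS = ½(4033/15 + 351)(866/15 − 46) = 818224/225; ΔPS = ½(4033/15 + 351)(68 − 866/15) = 715946/225.
Government spending = 22 × 351 = 7722.
DWL = ½ × 22 × (351 − 4033/15) = 13552/15; fraction = (13552/15) / 7722 = 616/5265.

DWL / government spending = 616/5265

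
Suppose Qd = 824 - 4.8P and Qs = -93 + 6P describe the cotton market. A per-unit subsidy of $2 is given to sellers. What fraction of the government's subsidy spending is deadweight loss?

Pre-subsidy: 824 - 4.8P = -93 + 6P gives P* = 4585/54, Q* = 3748/9.
With the subsidy, sellers receive Ps = Pb + 2 for each unit, where Pb is the price buyers pay.
Supply in terms of Pb becomes Qs = -93 + 6(Pb + 2) = -81 + 6Pb. Setting this equal to demand: 824 - 4.8Pb = -81 + 6Pb, so Pb = 4525/54.
Sellers receive Ps = 4525/54 + 2 = 4633/54; Q' = 824 − 4.8·(4525/54) = 3796/9.
ΔCS = ½(3748/9 + 3796/9)(4585/54 − 4525/54) = 37720/81; ΔPS = ½(3748/9 + 3796/9)(4633/54 − 4585/54) = 30176/81.
Government spending = 2 × 3796/9 = 7592/9.
DWL = ½ × 2 × (3796/9 − 3748/9) = 16/3; fraction = (16/3) / (7592/9) = 6/949.

DWL / government spending = 6/949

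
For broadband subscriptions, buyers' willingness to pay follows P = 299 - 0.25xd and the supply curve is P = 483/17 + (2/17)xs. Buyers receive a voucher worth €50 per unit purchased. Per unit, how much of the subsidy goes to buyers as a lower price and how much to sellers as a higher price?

Buyers gain €34 per unit; sellers gain €16 per unit

Pre-subsidy: 299 - 0.25x = 483/17 + (2/17)x gives x* = 736 and P* = 115.
With the rebate, buyers effectively pay Pb = Ps − 50, where Ps is the price sellers receive.
On the curves, Pb = 299 - 0.25x and Ps = 483/17 + (2/17)x; the wedge Ps − Pb = 50 gives 483/17 + (2/17)x − (299 - 0.25x) = 50, so x' = 872.
Then Pb = 299 − 0.25·872 = 81 and Ps = 483/17 + (2/17)·872 = 131.
Buyers' price falls by P* − Pb = 115 − 81 = 34; sellers' price rises by Ps − P* = 131 − 115 = 16.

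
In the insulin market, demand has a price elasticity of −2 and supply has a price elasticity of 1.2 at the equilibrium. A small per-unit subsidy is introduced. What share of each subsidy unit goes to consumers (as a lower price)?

Consumer share = 0.375

For a small subsidy around the equilibrium, the benefit split depends on the relative slopes, which at a point are proportional to the elasticities.
Buyer share = εs/(εs + |εd|) = 1.2/(1.2 + 2) = 0.375; seller share = |εd|/(εs + |εd|) = 0.625.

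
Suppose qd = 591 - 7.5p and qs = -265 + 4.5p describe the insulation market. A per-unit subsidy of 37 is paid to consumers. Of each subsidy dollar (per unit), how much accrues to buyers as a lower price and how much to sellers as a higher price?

Buyers gain 13.875 per unit; sellers gain 23.125 per unit

Pre-subsidy: 591 - 7.5p = -265 + 4.5p gives p* = 214/3, q* = 56.
With the rebate, buyers effectively pay pb = ps − 37, where ps is the price sellers receive.
Demand in terms of ps becomes qd = 591 − 7.5(ps − 37) = 868.5 - 7.5ps. Setting this equal to supply: 868.5 - 7.5ps = -265 + 4.5ps, so ps = 2267/24.
Buyers pay pb = 2267/24 − 37 = 1379/24; q' = -265 + 4.5·(2267/24) = 160.0625.
Buyers' price falls by p* − pb = 214/3 − 1379/24 = 13.875; sellers' price rises by ps − p* = 2267/24 − 214/3 = 23.125.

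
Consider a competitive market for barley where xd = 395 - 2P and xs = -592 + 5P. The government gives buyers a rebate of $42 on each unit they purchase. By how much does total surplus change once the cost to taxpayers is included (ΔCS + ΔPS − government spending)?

Pre-subsidy: 395 - 2P = -592 + 5P gives P* = 141, x* = 113.
With the rebate, buyers effectively pay Pb = Ps − 42, where Ps is the price sellers receive.
Demand in terms of Ps becomes xd = 395 − 2(Ps − 42) = 479 - 2Ps. Setting this equal to supply: 479 - 2Ps = -592 + 5Ps, so Ps = 153.
Buyers pay Pb = 153 − 42 = 111; x' = -592 + 5·153 = 173.
ΔCS = ½(113 + 173)(141 − 111) = 4290; ΔPS = ½(113 + 173)(153 − 141) = 1716.
Government spending = 42 × 173 = 7266.
Net change = 4290 + 1716 − 7266 = -1260. The loss equals the DWL triangle ½·42·60.

Net change in total surplus = -$1260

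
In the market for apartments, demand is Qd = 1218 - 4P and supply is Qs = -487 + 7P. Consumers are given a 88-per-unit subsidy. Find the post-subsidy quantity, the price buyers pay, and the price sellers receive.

Q' = 822; buyers pay 99; sellers receive 187

Pre-subsidy: 1218 - 4P = -487 + 7P gives P* = 155, Q* = 598.
With the rebate, buyers effectively pay Pb = Ps − 88, where Ps is the price sellers receive.
Demand in terms of Ps becomes Qd = 1218 − 4(Ps − 88) = 1570 - 4Ps. Setting this equal to supply: 1570 - 4Ps = -487 + 7Ps, so Ps = 187.
Buyers pay Pb = 187 − 88 = 99; Q' = -487 + 7·187 = 822.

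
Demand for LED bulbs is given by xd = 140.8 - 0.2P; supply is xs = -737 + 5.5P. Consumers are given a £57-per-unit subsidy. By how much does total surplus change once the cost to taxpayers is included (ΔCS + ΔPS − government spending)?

Net change in total surplus = -£313.5

Pre-subsidy: 140.8 - 0.2P = -737 + 5.5P gives P* = 154, x* = 110.
With the rebate, buyers effectively pay Pb = Ps − 57, where Ps is the price sellers receive.
Demand in terms of Ps becomes xd = 140.8 − 0.2(Ps − 57) = 152.2 - 0.2Ps. Setting this equal to supply: 152.2 - 0.2Ps = -737 + 5.5Ps, so Ps = 156.
Buyers pay Pb = 156 − 57 = 99; x' = -737 + 5.5·156 = 121.
ΔCS = ½(110 + 121)(154 − 99) = 6352.5; ΔPS = ½(110 + 121)(156 − 154) = 231.
Government spending = 57 × 121 = 6897.
Net change = 6352.5 + 231 − 6897 = -313.5. The loss equals the DWL triangle ½·57·11.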